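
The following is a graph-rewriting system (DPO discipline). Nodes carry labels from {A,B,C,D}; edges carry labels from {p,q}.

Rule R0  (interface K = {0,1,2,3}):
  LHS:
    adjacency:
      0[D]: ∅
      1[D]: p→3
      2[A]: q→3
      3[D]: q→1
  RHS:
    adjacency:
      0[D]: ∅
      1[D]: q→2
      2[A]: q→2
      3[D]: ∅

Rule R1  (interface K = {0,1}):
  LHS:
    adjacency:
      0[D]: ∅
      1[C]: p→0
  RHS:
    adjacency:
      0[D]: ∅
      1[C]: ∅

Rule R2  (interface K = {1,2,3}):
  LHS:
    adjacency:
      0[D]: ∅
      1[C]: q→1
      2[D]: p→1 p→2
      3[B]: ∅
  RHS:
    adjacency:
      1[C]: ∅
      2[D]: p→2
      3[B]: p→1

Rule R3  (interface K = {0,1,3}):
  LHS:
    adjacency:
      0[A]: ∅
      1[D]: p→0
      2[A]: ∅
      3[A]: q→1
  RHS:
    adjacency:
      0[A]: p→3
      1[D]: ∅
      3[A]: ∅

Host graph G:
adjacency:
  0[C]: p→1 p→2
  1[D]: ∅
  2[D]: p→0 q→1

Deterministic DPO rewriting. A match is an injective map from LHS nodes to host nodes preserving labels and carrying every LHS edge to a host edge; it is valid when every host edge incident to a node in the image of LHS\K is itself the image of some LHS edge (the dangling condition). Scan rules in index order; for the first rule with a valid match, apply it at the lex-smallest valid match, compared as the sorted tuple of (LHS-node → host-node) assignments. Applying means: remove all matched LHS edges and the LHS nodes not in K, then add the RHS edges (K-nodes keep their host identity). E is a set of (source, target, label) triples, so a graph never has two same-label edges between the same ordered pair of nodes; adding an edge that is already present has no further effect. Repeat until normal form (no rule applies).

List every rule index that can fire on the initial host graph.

R0: no valid match — LHS pattern not found
R1: 2 valid matches — {0↦1, 1↦0}, {0↦2, 1↦0}
R2: no valid match — LHS pattern not found
R3: no valid match — LHS pattern not found

Answer: [R1]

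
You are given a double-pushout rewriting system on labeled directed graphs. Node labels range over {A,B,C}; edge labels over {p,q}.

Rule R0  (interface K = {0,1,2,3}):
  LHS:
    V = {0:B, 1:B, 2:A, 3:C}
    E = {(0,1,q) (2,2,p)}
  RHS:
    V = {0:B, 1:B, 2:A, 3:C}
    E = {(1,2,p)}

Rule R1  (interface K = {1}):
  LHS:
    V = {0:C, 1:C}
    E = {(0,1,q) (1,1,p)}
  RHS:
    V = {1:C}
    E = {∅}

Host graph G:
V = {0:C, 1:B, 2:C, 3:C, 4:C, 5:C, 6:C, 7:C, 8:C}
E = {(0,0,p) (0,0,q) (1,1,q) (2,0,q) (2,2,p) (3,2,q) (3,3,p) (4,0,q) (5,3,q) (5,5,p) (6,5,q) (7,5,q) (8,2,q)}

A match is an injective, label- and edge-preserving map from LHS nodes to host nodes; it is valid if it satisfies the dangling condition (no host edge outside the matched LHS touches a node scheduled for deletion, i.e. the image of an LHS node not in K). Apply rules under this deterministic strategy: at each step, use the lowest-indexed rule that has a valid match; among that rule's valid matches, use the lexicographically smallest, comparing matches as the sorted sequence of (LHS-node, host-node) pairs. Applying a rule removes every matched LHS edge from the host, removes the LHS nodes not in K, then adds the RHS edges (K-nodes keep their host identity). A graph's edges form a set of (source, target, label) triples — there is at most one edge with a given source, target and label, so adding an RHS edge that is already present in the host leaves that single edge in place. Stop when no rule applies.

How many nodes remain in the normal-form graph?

Answer: 6

Derivation:
initial: |V|=9 |E|=13  E = 0-p->0 0-q->0 1-q->1 2-q->0 2-p->2 3-q->2 3-p->3 4-q->0 5-q->3 5-p->5 6-q->5 7-q->5 8-q->2
step 1: apply R1 at {0↦4, 1↦0}  → |V|=8 |E|=11  E = 0-q->0 1-q->1 2-q->0 2-p->2 3-q->2 3-p->3 5-q->3 5-p->5 6-q->5 7-q->5 8-q->2
step 2: apply R1 at {0↦6, 1↦5}  → |V|=7 |E|=9  E = 0-q->0 1-q->1 2-q->0 2-p->2 3-q->2 3-p->3 5-q->3 7-q->5 8-q->2
step 3: apply R1 at {0↦8, 1↦2}  → |V|=6 |E|=7  E = 0-q->0 1-q->1 2-q->0 3-q->2 3-p->3 5-q->3 7-q->5
normal form: no rule applies after step 3
NF nodes: {0:C, 1:B, 2:C, 3:C, 5:C, 7:C}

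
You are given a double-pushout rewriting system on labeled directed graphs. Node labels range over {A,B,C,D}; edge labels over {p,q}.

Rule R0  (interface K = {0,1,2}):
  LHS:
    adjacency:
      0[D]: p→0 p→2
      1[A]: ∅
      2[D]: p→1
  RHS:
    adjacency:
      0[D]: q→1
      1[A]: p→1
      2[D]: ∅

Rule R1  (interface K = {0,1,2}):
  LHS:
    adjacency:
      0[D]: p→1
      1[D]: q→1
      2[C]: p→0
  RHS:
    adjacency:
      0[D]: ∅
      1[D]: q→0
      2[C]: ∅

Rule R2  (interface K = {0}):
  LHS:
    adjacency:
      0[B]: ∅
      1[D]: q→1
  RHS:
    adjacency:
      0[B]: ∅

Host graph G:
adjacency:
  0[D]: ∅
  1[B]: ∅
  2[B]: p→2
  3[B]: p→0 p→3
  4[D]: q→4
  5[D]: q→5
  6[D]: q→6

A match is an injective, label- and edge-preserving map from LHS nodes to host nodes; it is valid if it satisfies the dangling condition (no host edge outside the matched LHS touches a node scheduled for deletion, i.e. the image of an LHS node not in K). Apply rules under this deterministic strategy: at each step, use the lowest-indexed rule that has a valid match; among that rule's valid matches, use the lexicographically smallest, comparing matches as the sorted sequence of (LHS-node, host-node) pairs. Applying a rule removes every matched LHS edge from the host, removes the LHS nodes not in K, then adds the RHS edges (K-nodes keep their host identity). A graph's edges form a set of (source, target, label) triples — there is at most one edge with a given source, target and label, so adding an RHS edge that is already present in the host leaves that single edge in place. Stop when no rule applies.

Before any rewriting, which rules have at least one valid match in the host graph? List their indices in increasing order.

Answer: [R2]

Derivation:
R0: no valid match — LHS pattern not found
R1: no valid match — LHS pattern not found
R2: 9 valid matches — {0↦1, 1↦4}, {0↦1, 1↦5}, {0↦1, 1↦6} (+6 more)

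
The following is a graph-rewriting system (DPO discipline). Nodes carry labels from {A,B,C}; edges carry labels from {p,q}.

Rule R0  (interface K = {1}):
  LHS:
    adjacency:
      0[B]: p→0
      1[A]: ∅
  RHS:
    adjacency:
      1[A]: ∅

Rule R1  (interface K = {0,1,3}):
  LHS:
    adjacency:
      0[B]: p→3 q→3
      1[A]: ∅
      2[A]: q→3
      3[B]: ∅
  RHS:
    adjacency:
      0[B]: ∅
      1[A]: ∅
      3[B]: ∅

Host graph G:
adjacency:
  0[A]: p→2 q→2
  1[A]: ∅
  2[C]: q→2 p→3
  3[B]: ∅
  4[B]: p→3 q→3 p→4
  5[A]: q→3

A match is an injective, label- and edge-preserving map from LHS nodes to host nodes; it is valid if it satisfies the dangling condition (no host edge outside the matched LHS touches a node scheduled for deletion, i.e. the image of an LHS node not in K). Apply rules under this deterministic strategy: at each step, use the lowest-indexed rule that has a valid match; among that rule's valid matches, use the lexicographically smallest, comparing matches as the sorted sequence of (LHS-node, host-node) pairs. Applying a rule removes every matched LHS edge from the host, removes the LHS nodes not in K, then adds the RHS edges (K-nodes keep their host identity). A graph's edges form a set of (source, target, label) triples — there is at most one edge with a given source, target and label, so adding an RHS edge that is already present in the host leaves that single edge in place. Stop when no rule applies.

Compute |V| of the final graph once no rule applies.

Answer: 4

Steps:
[0] host  ⇒  6 nodes, 8 edges  {0-p->2 0-q->2 2-q->2 2-p->3 4-p->3 4-q->3 4-p->4 5-q->3}
[1] R1 @ {0↦4, 1↦0, 2↦5, 3↦3}  ⇒  5 nodes, 5 edges  {0-p->2 0-q->2 2-q->2 2-p->3 4-p->4}
[2] R0 @ {0↦4, 1↦0}  ⇒  4 nodes, 4 edges  {0-p->2 0-q->2 2-q->2 2-p->3}
normal form: no rule applies after step 2
NF nodes: {0:A, 1:A, 2:C, 3:B}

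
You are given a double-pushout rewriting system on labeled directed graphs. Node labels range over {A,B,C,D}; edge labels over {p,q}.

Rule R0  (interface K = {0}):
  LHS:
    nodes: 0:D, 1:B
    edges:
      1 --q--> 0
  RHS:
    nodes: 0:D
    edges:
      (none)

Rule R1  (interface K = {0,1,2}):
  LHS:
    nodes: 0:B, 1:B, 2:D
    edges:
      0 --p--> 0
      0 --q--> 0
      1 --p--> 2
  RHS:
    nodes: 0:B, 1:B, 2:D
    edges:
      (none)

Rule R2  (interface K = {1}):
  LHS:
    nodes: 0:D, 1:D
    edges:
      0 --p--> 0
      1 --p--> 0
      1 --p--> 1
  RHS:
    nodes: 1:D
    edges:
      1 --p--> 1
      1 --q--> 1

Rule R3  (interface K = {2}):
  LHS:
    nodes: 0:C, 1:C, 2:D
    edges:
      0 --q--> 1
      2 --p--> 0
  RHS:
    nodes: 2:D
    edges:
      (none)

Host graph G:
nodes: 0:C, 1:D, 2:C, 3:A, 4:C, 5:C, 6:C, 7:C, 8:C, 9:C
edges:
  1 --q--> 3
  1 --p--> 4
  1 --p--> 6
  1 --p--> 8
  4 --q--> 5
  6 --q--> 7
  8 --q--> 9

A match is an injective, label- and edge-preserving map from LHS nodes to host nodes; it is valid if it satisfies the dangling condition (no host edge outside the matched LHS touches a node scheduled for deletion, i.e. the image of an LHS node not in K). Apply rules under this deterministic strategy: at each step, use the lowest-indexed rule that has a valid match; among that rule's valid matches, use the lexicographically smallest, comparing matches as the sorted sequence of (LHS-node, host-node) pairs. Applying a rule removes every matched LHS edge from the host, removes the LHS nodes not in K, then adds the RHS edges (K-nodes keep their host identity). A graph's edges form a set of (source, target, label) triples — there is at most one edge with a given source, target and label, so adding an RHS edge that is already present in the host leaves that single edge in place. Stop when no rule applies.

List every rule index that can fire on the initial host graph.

Answer: [R3]

Rewrite trace:
R0: no valid match — LHS pattern not found
R1: no valid match — LHS pattern not found
R2: no valid match — LHS pattern not found
R3: 3 valid matches — {0↦4, 1↦5, 2↦1}, {0↦6, 1↦7, 2↦1}, {0↦8, 1↦9, 2↦1}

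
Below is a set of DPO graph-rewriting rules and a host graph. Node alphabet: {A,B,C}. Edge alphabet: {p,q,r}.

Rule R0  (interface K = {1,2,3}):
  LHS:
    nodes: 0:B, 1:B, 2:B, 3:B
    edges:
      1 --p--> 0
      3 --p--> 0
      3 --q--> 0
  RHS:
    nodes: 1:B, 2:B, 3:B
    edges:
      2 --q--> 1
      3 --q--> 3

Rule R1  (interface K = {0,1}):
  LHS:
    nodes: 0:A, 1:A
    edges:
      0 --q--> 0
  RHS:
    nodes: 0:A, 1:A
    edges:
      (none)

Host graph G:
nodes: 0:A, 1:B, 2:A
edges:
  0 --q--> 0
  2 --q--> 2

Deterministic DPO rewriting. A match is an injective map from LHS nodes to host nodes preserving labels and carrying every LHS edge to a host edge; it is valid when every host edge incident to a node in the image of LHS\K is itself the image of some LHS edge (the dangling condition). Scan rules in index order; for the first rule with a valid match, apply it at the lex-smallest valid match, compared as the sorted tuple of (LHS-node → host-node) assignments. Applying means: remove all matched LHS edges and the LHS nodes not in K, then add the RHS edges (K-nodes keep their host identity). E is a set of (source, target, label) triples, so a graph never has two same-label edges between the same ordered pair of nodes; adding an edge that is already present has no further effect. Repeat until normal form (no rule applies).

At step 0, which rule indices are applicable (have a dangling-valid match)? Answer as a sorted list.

R0: no valid match — LHS pattern not found
R1: 2 valid matches — {0↦0, 1↦2}, {0↦2, 1↦0}

Answer: [R1]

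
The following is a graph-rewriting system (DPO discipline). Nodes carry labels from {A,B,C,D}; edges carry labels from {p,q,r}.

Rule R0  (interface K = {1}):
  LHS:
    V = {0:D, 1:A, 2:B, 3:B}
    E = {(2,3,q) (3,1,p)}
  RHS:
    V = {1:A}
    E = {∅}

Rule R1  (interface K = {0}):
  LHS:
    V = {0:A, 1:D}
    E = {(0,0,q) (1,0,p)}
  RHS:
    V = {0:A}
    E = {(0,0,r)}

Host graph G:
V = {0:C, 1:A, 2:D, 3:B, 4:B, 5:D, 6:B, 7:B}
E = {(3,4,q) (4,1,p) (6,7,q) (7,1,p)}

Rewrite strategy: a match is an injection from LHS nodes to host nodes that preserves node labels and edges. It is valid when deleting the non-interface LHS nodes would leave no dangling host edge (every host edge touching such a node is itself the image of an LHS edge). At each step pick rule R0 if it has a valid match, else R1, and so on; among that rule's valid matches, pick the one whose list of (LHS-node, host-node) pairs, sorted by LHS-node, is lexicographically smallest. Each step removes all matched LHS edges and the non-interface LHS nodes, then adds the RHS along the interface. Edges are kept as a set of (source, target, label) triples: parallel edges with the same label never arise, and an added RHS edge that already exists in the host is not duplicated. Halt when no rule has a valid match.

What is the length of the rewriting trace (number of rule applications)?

start.  V:8 E:4  edges: 3-q->4 4-p->1 6-q->7 7-p->1
1. fire R0 via {0↦2, 1↦1, 2↦3, 3↦4}  →  V:5 E:2  edges: 6-q->7 7-p->1
2. fire R0 via {0↦5, 1↦1, 2↦6, 3↦7}  →  V:2 E:0  edges: ∅
final graph: no rule applies after step 2

Answer: 2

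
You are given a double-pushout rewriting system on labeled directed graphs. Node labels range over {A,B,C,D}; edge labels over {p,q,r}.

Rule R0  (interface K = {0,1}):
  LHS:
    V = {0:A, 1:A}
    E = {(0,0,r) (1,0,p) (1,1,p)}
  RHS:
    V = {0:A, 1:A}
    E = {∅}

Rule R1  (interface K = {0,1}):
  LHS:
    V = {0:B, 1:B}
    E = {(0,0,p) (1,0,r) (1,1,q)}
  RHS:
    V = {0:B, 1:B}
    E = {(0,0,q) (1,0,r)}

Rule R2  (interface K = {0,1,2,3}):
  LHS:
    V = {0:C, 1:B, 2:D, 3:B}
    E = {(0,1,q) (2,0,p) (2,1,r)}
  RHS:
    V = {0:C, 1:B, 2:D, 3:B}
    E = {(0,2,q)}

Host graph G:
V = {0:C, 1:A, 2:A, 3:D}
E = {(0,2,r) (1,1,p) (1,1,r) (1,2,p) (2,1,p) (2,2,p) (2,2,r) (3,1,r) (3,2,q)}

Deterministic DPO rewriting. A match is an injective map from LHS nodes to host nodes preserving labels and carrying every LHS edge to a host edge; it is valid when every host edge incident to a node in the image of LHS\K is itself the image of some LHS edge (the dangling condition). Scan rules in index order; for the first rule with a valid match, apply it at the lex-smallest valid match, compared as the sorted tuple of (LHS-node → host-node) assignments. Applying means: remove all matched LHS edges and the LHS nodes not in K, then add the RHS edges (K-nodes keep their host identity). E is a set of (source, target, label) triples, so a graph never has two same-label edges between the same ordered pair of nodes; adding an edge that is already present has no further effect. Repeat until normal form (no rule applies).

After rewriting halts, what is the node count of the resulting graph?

Answer: 4

Derivation:
initial: |V|=4 |E|=9  E = 0-r->2 1-p->1 1-r->1 1-p->2 2-p->1 2-p->2 2-r->2 3-r->1 3-q->2
step 1: apply R0 at {0↦1, 1↦2}  → |V|=4 |E|=6  E = 0-r->2 1-p->1 1-p->2 2-r->2 3-r->1 3-q->2
step 2: apply R0 at {0↦2, 1↦1}  → |V|=4 |E|=3  E = 0-r->2 3-r->1 3-q->2
final graph: no rule applies after step 2
NF nodes: {0:C, 1:A, 2:A, 3:D}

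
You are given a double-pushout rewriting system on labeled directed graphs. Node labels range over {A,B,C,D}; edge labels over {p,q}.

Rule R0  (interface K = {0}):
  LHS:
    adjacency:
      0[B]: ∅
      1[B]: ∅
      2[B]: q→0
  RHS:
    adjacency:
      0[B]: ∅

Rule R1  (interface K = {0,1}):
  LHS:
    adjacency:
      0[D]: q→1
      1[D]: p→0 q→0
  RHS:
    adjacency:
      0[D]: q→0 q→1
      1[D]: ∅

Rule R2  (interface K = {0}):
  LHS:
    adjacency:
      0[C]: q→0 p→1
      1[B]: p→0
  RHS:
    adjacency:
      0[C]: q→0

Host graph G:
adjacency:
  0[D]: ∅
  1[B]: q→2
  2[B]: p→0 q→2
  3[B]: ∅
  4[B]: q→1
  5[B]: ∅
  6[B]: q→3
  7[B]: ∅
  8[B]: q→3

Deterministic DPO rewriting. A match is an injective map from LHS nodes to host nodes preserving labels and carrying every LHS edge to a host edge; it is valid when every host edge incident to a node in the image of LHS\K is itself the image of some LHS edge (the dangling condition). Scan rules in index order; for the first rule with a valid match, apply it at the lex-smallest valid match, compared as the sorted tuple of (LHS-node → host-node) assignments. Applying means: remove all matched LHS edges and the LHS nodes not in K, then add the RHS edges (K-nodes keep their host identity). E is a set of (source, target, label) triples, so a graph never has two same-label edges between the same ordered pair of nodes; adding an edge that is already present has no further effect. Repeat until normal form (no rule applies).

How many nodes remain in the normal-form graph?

start.  V:9 E:6  edges: 1-q->2 2-p->0 2-q->2 4-q->1 6-q->3 8-q->3
1. fire R0 via {0↦1, 1↦5, 2↦4}  →  V:7 E:5  edges: 1-q->2 2-p->0 2-q->2 6-q->3 8-q->3
2. fire R0 via {0↦2, 1↦7, 2↦1}  →  V:5 E:4  edges: 2-p->0 2-q->2 6-q->3 8-q->3
normal form: no rule applies after step 2
NF nodes: {0:D, 2:B, 3:B, 6:B, 8:B}

Answer: 5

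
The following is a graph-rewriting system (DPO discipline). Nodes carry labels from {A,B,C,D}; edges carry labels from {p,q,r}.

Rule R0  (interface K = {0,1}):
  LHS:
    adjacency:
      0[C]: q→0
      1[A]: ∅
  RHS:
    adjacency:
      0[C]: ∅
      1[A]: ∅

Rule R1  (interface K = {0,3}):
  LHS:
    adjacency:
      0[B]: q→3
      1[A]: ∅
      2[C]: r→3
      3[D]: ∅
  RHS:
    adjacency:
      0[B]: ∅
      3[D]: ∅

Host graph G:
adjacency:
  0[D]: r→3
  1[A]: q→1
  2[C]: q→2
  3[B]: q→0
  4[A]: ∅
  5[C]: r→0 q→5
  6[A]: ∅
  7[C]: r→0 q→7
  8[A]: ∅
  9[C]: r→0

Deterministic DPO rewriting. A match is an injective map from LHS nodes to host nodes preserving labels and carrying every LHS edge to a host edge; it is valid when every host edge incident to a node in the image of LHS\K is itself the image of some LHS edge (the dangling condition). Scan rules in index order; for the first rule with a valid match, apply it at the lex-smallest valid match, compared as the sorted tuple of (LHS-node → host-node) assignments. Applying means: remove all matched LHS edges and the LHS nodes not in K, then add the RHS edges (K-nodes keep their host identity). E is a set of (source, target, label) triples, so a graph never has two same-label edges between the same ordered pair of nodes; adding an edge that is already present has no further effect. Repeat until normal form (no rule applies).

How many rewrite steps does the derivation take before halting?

Answer: 4

Steps:
[0] host  ⇒  10 nodes, 9 edges  {0-r->3 1-q->1 2-q->2 3-q->0 5-r->0 5-q->5 7-r->0 7-q->7 9-r->0}
[1] R0 @ {0↦2, 1↦1}  ⇒  10 nodes, 8 edges  {0-r->3 1-q->1 3-q->0 5-r->0 5-q->5 7-r->0 7-q->7 9-r->0}
[2] R0 @ {0↦5, 1↦1}  ⇒  10 nodes, 7 edges  {0-r->3 1-q->1 3-q->0 5-r->0 7-r->0 7-q->7 9-r->0}
[3] R0 @ {0↦7, 1↦1}  ⇒  10 nodes, 6 edges  {0-r->3 1-q->1 3-q->0 5-r->0 7-r->0 9-r->0}
[4] R1 @ {0↦3, 1↦4, 2↦5, 3↦0}  ⇒  8 nodes, 4 edges  {0-r->3 1-q->1 7-r->0 9-r->0}
halt: no rule applies after step 4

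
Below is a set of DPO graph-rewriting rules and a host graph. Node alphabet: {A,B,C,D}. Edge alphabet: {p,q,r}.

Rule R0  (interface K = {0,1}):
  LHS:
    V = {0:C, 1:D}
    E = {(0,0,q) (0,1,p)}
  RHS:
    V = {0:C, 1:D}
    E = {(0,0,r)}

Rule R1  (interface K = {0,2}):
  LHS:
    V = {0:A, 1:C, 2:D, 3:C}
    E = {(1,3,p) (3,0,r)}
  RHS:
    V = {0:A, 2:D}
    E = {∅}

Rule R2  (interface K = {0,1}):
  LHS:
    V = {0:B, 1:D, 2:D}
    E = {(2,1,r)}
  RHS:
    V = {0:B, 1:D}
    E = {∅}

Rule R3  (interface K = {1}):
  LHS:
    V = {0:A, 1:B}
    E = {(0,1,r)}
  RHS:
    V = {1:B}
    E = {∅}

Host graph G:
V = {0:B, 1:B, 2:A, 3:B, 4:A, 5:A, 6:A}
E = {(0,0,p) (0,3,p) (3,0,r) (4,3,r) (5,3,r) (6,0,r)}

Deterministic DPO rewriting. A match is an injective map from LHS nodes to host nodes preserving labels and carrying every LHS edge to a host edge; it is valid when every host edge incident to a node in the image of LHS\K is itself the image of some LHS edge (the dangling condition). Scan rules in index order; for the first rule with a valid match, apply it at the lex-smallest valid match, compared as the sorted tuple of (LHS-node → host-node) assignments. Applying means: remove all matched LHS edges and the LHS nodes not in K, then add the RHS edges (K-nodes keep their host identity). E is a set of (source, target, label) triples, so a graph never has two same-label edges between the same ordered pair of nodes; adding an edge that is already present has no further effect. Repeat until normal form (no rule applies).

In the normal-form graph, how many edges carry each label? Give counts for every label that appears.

initial: |V|=7 |E|=6  E = 0-p->0 0-p->3 3-r->0 4-r->3 5-r->3 6-r->0
step 1: apply R3 at {0↦4, 1↦3}  → |V|=6 |E|=5  E = 0-p->0 0-p->3 3-r->0 5-r->3 6-r->0
step 2: apply R3 at {0↦5, 1↦3}  → |V|=5 |E|=4  E = 0-p->0 0-p->3 3-r->0 6-r->0
step 3: apply R3 at {0↦6, 1↦0}  → |V|=4 |E|=3  E = 0-p->0 0-p->3 3-r->0
final graph: no rule applies after step 3
NF edges: [(0, 0, 'p'), (0, 3, 'p'), (3, 0, 'r')]

Answer: p:2 r:1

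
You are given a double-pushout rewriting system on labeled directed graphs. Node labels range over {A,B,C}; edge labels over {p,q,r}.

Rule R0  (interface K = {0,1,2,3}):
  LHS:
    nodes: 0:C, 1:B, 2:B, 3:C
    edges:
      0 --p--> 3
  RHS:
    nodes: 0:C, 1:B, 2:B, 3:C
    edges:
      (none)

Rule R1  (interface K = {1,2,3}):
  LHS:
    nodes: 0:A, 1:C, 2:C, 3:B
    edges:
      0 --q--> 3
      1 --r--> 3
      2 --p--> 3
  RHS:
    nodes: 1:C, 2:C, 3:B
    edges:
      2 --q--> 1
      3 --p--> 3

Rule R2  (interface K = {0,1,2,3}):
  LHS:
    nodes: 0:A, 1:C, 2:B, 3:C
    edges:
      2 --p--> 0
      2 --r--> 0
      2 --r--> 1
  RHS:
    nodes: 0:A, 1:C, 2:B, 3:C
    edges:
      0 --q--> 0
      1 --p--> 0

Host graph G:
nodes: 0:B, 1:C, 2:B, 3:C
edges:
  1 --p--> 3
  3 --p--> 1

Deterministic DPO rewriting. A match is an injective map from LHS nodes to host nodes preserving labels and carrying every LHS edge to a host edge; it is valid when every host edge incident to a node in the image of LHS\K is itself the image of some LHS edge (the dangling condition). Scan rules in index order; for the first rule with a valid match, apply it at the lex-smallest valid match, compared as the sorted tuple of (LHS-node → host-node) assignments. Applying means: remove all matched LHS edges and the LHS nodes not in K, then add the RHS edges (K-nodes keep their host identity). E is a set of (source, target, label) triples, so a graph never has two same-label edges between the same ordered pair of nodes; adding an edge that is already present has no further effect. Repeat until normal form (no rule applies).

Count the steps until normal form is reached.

Answer: 2

Steps:
[0] host  ⇒  4 nodes, 2 edges  {1-p->3 3-p->1}
[1] R0 @ {0↦1, 1↦0, 2↦2, 3↦3}  ⇒  4 nodes, 1 edges  {3-p->1}
[2] R0 @ {0↦3, 1↦0, 2↦2, 3↦1}  ⇒  4 nodes, 0 edges  {∅}
halt: no rule applies after step 2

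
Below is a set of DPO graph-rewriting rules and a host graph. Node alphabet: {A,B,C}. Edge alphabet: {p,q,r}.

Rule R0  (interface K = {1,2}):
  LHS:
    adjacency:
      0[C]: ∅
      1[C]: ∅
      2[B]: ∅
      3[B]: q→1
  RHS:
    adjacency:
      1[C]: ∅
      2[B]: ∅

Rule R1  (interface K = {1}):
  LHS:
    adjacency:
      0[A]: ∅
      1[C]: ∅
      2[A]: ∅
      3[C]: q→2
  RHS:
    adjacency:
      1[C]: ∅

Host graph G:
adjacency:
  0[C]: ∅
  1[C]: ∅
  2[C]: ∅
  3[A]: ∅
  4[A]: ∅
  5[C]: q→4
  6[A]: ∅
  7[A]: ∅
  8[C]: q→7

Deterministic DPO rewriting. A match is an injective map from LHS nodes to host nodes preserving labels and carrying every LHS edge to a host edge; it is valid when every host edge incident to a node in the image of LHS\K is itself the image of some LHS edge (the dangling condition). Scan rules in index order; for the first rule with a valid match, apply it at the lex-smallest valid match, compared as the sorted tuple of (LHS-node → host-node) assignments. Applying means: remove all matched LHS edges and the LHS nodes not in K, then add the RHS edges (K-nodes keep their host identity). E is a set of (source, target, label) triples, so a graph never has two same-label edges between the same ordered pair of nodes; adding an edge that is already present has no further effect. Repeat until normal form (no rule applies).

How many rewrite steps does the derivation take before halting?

[0] host  ⇒  9 nodes, 2 edges  {5-q->4 8-q->7}
[1] R1 @ {0↦3, 1↦0, 2↦4, 3↦5}  ⇒  6 nodes, 1 edges  {8-q->7}
[2] R1 @ {0↦6, 1↦0, 2↦7, 3↦8}  ⇒  3 nodes, 0 edges  {∅}
final graph: no rule applies after step 2

Answer: 2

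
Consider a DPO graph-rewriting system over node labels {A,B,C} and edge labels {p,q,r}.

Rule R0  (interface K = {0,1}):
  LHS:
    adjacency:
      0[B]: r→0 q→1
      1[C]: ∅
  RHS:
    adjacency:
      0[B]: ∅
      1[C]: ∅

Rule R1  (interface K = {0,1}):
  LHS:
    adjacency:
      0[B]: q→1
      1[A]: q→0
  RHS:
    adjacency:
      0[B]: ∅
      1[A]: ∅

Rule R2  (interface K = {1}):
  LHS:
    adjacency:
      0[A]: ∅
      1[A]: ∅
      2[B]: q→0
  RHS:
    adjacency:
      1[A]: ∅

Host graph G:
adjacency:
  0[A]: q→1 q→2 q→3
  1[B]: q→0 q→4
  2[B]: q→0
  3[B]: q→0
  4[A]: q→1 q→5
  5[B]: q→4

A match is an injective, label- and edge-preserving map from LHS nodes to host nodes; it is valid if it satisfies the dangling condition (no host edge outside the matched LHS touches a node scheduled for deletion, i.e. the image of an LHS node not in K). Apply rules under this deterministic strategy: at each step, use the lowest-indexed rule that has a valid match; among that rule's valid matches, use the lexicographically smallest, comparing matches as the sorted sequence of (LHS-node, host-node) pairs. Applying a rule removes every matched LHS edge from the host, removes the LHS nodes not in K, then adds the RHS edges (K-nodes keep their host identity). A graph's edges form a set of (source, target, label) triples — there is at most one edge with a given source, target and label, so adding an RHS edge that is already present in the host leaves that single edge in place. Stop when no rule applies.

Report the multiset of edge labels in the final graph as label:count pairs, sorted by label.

Answer: (no edges)

Rewrite trace:
[0] host  ⇒  6 nodes, 10 edges  {0-q->1 0-q->2 0-q->3 1-q->0 1-q->4 2-q->0 3-q->0 4-q->1 4-q->5 5-q->4}
[1] R1 @ {0↦1, 1↦0}  ⇒  6 nodes, 8 edges  {0-q->2 0-q->3 1-q->4 2-q->0 3-q->0 4-q->1 4-q->5 5-q->4}
[2] R1 @ {0↦1, 1↦4}  ⇒  6 nodes, 6 edges  {0-q->2 0-q->3 2-q->0 3-q->0 4-q->5 5-q->4}
[3] R1 @ {0↦2, 1↦0}  ⇒  6 nodes, 4 edges  {0-q->3 3-q->0 4-q->5 5-q->4}
[4] R1 @ {0↦3, 1↦0}  ⇒  6 nodes, 2 edges  {4-q->5 5-q->4}
[5] R1 @ {0↦5, 1↦4}  ⇒  6 nodes, 0 edges  {∅}
halt: no rule applies after step 5
NF edges: []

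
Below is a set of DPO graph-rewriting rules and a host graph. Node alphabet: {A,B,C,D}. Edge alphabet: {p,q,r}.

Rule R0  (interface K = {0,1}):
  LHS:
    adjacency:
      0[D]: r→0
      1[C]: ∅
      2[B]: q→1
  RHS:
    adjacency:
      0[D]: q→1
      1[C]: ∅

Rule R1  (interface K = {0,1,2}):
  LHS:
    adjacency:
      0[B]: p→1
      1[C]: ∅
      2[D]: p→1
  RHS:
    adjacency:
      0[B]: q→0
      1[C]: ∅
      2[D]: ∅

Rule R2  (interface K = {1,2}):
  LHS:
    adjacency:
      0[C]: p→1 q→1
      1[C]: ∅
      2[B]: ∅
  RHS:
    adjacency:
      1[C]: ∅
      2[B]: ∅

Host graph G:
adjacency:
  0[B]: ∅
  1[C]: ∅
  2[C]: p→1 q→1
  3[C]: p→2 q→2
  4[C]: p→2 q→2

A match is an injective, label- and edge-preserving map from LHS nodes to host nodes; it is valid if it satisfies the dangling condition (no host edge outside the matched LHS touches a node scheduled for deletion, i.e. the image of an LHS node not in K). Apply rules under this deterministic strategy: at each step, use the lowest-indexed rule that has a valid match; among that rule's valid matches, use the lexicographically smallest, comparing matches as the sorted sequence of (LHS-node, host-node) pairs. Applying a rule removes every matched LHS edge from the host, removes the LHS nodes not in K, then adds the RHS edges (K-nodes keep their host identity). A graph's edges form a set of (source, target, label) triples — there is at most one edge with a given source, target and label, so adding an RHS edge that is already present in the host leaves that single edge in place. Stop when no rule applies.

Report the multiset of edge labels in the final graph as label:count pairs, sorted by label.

initial: |V|=5 |E|=6  E = 2-p->1 2-q->1 3-p->2 3-q->2 4-p->2 4-q->2
step 1: apply R2 at {0↦3, 1↦2, 2↦0}  → |V|=4 |E|=4  E = 2-p->1 2-q->1 4-p->2 4-q->2
step 2: apply R2 at {0↦4, 1↦2, 2↦0}  → |V|=3 |E|=2  E = 2-p->1 2-q->1
step 3: apply R2 at {0↦2, 1↦1, 2↦0}  → |V|=2 |E|=0  E = ∅
final graph: no rule applies after step 3
NF edges: []

Answer: (no edges)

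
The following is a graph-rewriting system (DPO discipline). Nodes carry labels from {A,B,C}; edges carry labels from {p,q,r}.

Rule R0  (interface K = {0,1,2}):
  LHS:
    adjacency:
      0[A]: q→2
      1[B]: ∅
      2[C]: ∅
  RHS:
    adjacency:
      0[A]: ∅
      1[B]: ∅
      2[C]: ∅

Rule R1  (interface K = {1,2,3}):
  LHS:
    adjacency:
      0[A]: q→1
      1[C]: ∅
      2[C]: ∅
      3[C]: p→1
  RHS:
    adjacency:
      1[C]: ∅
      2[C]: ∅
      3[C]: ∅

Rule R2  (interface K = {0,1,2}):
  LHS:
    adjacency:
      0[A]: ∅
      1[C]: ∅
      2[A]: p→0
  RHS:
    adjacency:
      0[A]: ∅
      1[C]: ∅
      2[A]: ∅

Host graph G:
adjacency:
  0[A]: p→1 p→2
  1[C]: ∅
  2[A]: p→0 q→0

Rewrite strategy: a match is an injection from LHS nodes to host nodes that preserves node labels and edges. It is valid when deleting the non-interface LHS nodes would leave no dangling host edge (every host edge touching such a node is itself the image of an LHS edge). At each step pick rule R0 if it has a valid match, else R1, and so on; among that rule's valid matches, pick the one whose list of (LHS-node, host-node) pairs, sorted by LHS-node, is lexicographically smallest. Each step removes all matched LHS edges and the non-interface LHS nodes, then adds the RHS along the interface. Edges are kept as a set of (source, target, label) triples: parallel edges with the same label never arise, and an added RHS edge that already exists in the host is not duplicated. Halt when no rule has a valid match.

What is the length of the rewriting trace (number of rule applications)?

Answer: 2

Rewrite trace:
[0] host  ⇒  3 nodes, 4 edges  {0-p->1 0-p->2 2-p->0 2-q->0}
[1] R2 @ {0↦0, 1↦1, 2↦2}  ⇒  3 nodes, 3 edges  {0-p->1 0-p->2 2-q->0}
[2] R2 @ {0↦2, 1↦1, 2↦0}  ⇒  3 nodes, 2 edges  {0-p->1 2-q->0}
halt: no rule applies after step 2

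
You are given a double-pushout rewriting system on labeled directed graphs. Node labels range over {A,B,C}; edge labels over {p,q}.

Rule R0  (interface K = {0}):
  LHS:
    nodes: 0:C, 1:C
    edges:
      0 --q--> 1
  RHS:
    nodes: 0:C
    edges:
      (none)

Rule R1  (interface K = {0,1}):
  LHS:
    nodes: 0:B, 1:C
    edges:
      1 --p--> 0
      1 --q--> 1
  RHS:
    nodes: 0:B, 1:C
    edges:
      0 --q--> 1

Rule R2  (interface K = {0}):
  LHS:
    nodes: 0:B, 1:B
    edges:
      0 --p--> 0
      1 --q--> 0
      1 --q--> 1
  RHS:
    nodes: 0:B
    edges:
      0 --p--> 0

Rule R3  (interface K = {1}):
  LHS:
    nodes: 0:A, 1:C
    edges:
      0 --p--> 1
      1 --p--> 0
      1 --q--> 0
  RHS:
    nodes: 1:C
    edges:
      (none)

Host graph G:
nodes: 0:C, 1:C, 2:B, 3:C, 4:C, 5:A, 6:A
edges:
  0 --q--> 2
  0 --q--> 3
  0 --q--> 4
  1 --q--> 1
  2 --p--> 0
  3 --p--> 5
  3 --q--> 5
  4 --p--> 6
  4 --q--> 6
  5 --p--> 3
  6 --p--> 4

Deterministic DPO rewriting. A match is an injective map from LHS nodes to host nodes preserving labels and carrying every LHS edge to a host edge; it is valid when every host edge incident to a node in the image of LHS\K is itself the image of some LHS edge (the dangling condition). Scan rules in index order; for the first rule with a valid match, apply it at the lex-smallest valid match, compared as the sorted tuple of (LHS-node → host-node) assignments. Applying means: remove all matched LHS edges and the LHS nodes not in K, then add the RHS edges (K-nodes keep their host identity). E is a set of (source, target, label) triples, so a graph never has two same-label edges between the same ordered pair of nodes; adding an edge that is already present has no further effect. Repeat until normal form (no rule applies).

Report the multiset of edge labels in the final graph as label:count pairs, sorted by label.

start.  V:7 E:11  edges: 0-q->2 0-q->3 0-q->4 1-q->1 2-p->0 3-p->5 3-q->5 4-p->6 4-q->6 5-p->3 6-p->4
1. fire R3 via {0↦5, 1↦3}  →  V:6 E:8  edges: 0-q->2 0-q->3 0-q->4 1-q->1 2-p->0 4-p->6 4-q->6 6-p->4
2. fire R0 via {0↦0, 1↦3}  →  V:5 E:7  edges: 0-q->2 0-q->4 1-q->1 2-p->0 4-p->6 4-q->6 6-p->4
3. fire R3 via {0↦6, 1↦4}  →  V:4 E:4  edges: 0-q->2 0-q->4 1-q->1 2-p->0
4. fire R0 via {0↦0, 1↦4}  →  V:3 E:3  edges: 0-q->2 1-q->1 2-p->0
normal form: no rule applies after step 4
NF edges: [(0, 2, 'q'), (1, 1, 'q'), (2, 0, 'p')]

Answer: p:1 q:2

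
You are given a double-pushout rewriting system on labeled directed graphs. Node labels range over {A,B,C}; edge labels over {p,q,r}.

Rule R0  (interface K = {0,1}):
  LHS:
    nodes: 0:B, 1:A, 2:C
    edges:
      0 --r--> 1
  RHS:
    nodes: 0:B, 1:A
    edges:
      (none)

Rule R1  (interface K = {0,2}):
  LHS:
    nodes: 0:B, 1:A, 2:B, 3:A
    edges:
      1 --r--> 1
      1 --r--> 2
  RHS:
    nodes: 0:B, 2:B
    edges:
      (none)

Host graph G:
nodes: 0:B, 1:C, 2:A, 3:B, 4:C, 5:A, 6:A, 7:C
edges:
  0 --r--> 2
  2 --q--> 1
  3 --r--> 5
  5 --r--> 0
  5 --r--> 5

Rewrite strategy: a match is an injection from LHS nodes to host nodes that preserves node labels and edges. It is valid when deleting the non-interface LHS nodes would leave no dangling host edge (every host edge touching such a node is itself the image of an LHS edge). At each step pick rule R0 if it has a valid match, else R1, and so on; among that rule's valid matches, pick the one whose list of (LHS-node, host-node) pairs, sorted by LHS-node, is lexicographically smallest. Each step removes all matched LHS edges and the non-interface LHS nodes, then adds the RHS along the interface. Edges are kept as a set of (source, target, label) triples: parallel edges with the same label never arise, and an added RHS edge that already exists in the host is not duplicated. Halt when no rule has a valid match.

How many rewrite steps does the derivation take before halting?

initial: |V|=8 |E|=5  E = 0-r->2 2-q->1 3-r->5 5-r->0 5-r->5
step 1: apply R0 at {0↦0, 1↦2, 2↦4}  → |V|=7 |E|=4  E = 2-q->1 3-r->5 5-r->0 5-r->5
step 2: apply R0 at {0↦3, 1↦5, 2↦7}  → |V|=6 |E|=3  E = 2-q->1 5-r->0 5-r->5
step 3: apply R1 at {0↦3, 1↦5, 2↦0, 3↦6}  → |V|=4 |E|=1  E = 2-q->1
normal form: no rule applies after step 3

Answer: 3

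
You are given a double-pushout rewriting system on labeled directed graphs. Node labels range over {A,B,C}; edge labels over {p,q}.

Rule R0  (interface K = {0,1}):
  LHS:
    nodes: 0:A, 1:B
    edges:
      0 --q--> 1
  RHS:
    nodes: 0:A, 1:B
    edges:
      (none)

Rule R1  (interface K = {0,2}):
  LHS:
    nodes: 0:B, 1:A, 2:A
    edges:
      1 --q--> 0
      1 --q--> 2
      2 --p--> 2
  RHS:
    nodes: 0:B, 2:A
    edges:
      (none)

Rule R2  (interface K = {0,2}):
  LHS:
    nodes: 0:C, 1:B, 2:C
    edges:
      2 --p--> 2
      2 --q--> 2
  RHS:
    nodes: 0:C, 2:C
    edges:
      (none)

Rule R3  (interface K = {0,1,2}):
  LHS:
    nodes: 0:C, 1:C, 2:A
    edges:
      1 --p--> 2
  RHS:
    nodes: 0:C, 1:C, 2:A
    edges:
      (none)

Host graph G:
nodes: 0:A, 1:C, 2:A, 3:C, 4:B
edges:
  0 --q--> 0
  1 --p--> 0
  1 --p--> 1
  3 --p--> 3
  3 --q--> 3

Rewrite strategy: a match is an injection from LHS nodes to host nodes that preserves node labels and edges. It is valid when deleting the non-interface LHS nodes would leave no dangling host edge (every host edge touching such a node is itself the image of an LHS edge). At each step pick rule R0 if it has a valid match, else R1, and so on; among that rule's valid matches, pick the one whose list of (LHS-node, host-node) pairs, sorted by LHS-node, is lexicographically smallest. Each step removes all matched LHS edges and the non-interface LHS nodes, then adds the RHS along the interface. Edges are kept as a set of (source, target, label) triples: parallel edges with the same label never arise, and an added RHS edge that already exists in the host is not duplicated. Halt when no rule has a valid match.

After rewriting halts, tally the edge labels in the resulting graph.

[0] host  ⇒  5 nodes, 5 edges  {0-q->0 1-p->0 1-p->1 3-p->3 3-q->3}
[1] R2 @ {0↦1, 1↦4, 2↦3}  ⇒  4 nodes, 3 edges  {0-q->0 1-p->0 1-p->1}
[2] R3 @ {0↦3, 1↦1, 2↦0}  ⇒  4 nodes, 2 edges  {0-q->0 1-p->1}
final graph: no rule applies after step 2
NF edges: [(0, 0, 'q'), (1, 1, 'p')]

Answer: p:1 q:1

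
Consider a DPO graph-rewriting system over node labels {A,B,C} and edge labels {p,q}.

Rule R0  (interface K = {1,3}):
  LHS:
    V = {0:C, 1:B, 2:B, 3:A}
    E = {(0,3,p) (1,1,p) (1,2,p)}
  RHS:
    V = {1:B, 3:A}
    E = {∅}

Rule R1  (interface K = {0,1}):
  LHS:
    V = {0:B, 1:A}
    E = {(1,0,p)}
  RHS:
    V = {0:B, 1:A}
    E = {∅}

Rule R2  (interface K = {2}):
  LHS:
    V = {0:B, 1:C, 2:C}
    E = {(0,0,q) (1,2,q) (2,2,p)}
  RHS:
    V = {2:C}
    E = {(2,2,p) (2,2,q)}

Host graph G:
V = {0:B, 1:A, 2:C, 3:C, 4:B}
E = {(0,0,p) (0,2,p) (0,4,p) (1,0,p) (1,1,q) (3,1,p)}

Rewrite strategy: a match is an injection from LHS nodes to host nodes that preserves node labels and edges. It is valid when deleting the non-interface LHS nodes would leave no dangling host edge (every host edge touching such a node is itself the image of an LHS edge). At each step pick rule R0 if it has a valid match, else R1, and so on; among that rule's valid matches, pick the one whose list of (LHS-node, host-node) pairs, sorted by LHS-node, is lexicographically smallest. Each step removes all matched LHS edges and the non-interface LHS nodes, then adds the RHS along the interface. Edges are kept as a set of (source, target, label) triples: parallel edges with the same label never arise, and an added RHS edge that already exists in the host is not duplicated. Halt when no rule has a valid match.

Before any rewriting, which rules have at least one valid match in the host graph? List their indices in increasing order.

Answer: [R0,R1]

Steps:
R0: 1 valid match — {0↦3, 1↦0, 2↦4, 3↦1}
R1: 1 valid match — {0↦0, 1↦1}
R2: no valid match — LHS pattern not found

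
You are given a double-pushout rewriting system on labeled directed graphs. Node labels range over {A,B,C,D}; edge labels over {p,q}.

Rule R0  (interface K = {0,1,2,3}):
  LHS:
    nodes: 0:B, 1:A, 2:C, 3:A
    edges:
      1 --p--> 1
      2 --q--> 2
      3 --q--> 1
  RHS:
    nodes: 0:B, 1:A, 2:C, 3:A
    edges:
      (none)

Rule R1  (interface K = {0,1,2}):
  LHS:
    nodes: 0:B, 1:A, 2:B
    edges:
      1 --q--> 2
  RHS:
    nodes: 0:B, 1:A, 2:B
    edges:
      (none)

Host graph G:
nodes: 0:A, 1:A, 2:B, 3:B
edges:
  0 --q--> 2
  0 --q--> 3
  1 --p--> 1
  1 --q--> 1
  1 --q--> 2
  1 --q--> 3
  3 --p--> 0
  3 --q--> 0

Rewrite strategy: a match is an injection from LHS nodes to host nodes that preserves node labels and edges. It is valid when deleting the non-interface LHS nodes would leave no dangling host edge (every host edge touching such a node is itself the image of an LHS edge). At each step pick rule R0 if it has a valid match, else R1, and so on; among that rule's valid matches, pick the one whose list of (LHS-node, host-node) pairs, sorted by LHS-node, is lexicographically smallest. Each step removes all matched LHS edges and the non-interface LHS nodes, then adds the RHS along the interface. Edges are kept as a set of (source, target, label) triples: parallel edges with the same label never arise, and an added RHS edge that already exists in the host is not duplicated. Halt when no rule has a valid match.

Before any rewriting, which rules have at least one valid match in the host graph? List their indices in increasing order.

R0: no valid match — LHS pattern not found
R1: 4 valid matches — {0↦2, 1↦0, 2↦3}, {0↦2, 1↦1, 2↦3}, {0↦3, 1↦0, 2↦2} (+1 more)

Answer: [R1]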